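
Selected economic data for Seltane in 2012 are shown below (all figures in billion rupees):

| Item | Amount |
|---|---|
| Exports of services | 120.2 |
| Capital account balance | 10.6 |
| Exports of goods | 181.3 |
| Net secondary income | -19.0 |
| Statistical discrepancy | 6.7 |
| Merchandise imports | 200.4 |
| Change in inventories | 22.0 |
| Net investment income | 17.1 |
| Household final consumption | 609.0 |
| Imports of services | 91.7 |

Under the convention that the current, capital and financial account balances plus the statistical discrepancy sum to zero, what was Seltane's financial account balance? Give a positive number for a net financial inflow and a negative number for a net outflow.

-24.8

Goods balance = 181.3 - 200.4 = -19.1
Services balance = 120.2 - 91.7 = 28.5
Trade balance (goods + services) = -19.1 + 28.5 = 9.4
Net primary income = 17.1
Net secondary income = -19.0
Current account = 9.4 + 17.1 + (-19.0) = 7.5
Financial account = -(7.5 + 10.6 + 6.7) = -24.8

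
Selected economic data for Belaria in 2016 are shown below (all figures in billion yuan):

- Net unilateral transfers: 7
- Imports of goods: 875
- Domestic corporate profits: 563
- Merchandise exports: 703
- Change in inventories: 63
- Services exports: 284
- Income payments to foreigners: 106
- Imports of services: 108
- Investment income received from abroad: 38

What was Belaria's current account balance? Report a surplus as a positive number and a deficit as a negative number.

-57

Goods balance = 703 - 875 = -172
Services balance = 284 - 108 = 176
Trade balance (goods + services) = -172 + 176 = 4
Net primary income = 38 - 106 = -68
Net secondary income = 7
Current account = 4 + (-68) + 7 = -57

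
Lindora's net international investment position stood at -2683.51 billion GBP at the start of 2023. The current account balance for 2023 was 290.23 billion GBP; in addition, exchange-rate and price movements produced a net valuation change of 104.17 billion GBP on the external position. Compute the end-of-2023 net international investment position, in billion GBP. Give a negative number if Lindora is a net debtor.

-2289.11

Change in NIIP = current account + net valuation change = 290.23 + 104.17 = 394.40
End-of-year NIIP = -2683.51 + 394.40 = -2289.11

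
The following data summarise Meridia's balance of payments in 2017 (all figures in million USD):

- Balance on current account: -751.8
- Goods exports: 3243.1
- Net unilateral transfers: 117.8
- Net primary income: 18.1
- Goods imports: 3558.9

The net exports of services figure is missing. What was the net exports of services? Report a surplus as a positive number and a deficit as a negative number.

-571.9

Current account = goods balance + services balance + net primary income + net secondary income
Sum of the known components = -179.9
Net exports of services = CA - (known components) = -751.8 - (-179.9) = -571.9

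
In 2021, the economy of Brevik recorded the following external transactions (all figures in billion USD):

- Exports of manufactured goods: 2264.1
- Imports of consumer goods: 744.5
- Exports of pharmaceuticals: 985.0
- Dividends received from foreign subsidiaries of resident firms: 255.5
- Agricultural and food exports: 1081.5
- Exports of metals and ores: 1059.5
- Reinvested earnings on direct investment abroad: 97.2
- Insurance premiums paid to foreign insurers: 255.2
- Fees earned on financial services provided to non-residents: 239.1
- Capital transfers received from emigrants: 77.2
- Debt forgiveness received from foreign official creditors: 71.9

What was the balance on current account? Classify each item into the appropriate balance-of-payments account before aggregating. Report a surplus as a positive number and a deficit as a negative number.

Goods: 1081.5 + 985.0 - 744.5 + 2264.1 + 1059.5 = 4645.6
Services: -255.2 + 239.1 = -16.1
Primary income: 97.2 + 255.5 = 352.7
Current account = 4645.6 + (-16.1) + 352.7 = 4982.2
(Excluded from the current account — capital account: capital transfers received from emigrants 77.2, debt forgiveness received from foreign official creditors 71.9.)

4982.2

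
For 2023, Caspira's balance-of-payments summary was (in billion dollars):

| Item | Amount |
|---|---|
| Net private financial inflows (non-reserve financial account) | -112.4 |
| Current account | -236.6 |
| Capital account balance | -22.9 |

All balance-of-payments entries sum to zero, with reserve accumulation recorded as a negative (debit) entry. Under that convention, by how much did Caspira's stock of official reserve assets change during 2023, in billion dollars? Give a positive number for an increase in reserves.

Official reserve transactions balance = -((-236.6) + (-22.9) + (-112.4)) = 371.9
An accumulation of reserves is recorded as a debit (negative entry), so the change in the stock of reserves is the negative of that balance.
Change in official reserves = -(371.9) = -371.9

-371.9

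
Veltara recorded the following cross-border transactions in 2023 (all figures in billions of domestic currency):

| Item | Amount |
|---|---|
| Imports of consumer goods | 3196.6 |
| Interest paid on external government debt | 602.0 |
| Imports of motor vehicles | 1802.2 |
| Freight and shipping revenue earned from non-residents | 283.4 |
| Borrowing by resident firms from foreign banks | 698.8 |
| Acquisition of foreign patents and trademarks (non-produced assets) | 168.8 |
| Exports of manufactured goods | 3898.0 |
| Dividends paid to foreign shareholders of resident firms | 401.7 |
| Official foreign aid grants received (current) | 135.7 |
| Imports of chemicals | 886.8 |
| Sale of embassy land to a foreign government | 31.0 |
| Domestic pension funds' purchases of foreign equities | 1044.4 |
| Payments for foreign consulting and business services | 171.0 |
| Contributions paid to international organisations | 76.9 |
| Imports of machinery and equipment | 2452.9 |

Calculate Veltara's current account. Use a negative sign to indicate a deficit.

Goods: 3898.0 - 2452.9 - 886.8 - 3196.6 - 1802.2 = -4440.5
Services: -171.0 + 283.4 = 112.4
Primary income: -401.7 - 602.0 = -1003.7
Secondary income: -76.9 + 135.7 = 58.8
Current account = (-4440.5) + 112.4 + (-1003.7) + 58.8 = -5273.0
(Excluded from the current account — financial account: borrowing by resident firms from foreign banks 698.8, domestic pension funds' purchases of foreign equities 1044.4; capital account: acquisition of foreign patents and trademarks (non-produced assets) 168.8, sale of embassy land to a foreign government 31.0.)

-5273.0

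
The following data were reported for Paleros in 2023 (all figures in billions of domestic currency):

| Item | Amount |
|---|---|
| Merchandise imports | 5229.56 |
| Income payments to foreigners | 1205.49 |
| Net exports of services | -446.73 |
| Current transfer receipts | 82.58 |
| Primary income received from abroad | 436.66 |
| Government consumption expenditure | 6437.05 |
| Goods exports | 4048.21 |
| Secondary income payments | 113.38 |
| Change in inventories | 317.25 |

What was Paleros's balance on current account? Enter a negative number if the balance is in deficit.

-2427.71

Goods balance = 4048.21 - 5229.56 = -1181.35
Services balance = -446.73
Trade balance (goods + services) = -1181.35 + (-446.73) = -1628.08
Net primary income = 436.66 - 1205.49 = -768.83
Net secondary income = 82.58 - 113.38 = -30.80
Current account = -1628.08 + (-768.83) + (-30.80) = -2427.71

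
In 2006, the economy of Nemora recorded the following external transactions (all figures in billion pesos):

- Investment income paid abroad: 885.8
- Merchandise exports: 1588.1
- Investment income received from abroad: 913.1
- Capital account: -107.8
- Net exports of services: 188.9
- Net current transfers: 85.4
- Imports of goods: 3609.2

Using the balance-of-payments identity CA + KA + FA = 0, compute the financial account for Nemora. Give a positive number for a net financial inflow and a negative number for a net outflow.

Goods balance = 1588.1 - 3609.2 = -2021.1
Services balance = 188.9
Trade balance (goods + services) = -2021.1 + 188.9 = -1832.2
Net primary income = 913.1 - 885.8 = 27.3
Net secondary income = 85.4
Current account = -1832.2 + 27.3 + 85.4 = -1719.5
Financial account = -(-1719.5 + (-107.8)) = 1827.3

1827.3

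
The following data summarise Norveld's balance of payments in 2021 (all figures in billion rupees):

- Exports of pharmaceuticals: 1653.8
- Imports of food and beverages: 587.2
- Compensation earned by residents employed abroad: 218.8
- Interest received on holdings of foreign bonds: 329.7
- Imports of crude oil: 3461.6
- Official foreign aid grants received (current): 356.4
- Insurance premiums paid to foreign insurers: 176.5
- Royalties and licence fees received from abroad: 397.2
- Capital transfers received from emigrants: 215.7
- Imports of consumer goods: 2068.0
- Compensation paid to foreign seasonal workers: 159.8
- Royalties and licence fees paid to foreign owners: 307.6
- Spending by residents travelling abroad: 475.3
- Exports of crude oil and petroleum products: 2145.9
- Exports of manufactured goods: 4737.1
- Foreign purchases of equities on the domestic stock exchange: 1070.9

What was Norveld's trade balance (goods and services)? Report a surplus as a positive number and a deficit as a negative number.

Goods: -2068.0 + 4737.1 + 1653.8 + 2145.9 - 3461.6 - 587.2 = 2420.0
Services: -176.5 - 307.6 + 397.2 - 475.3 = -562.2
Trade balance = 2420.0 + (-562.2) = 1857.8
(Excluded from the trade balance — primary income: compensation earned by residents employed abroad 218.8, interest received on holdings of foreign bonds 329.7, compensation paid to foreign seasonal workers 159.8; secondary income: official foreign aid grants received (current) 356.4; capital account: capital transfers received from emigrants 215.7; financial account: foreign purchases of equities on the domestic stock exchange 1070.9.)

1857.8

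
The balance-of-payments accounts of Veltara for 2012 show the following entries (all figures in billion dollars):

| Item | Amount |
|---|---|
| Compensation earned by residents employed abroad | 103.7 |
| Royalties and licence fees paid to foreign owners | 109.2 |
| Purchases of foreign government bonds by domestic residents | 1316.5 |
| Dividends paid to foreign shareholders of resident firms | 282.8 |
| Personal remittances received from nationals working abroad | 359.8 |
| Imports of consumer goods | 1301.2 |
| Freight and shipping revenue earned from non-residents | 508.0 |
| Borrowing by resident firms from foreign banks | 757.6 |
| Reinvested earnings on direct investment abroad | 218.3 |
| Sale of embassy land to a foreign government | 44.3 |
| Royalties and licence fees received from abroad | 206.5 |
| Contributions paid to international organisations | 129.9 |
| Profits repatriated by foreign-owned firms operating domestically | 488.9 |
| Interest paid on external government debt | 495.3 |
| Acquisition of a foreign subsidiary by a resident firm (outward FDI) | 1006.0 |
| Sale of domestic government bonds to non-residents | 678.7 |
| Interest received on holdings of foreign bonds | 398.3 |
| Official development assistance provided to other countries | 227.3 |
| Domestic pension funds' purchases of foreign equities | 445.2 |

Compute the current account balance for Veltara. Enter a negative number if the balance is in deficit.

-1240.0

Goods: -1301.2
Services: 508.0 + 206.5 - 109.2 = 605.3
Primary income: -488.9 + 218.3 + 398.3 + 103.7 - 495.3 - 282.8 = -546.7
Secondary income: -227.3 - 129.9 + 359.8 = 2.6
Current account = (-1301.2) + 605.3 + (-546.7) + 2.6 = -1240.0
(Excluded from the current account — financial account: purchases of foreign government bonds by domestic residents 1316.5, borrowing by resident firms from foreign banks 757.6, acquisition of a foreign subsidiary by a resident firm (outward FDI) 1006.0, sale of domestic government bonds to non-residents 678.7, domestic pension funds' purchases of foreign equities 445.2; capital account: sale of embassy land to a foreign government 44.3.)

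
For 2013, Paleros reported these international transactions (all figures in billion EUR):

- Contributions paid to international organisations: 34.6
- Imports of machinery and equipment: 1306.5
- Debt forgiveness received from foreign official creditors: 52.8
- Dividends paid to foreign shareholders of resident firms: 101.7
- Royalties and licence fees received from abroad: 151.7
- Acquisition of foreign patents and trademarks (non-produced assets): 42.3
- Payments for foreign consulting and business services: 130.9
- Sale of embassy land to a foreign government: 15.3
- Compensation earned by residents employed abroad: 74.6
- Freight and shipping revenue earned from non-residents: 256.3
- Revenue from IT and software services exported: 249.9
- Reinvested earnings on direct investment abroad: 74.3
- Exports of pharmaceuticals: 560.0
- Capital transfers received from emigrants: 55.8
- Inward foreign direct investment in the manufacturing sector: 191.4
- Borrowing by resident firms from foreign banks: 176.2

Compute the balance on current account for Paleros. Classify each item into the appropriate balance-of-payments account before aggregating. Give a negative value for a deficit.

Goods: 560.0 - 1306.5 = -746.5
Services: 151.7 + 256.3 + 249.9 - 130.9 = 527.0
Primary income: 74.6 - 101.7 + 74.3 = 47.2
Secondary income: -34.6
Current account = (-746.5) + 527.0 + 47.2 + (-34.6) = -206.9
(Excluded from the current account — capital account: debt forgiveness received from foreign official creditors 52.8, acquisition of foreign patents and trademarks (non-produced assets) 42.3, sale of embassy land to a foreign government 15.3, capital transfers received from emigrants 55.8; financial account: inward foreign direct investment in the manufacturing sector 191.4, borrowing by resident firms from foreign banks 176.2.)

-206.9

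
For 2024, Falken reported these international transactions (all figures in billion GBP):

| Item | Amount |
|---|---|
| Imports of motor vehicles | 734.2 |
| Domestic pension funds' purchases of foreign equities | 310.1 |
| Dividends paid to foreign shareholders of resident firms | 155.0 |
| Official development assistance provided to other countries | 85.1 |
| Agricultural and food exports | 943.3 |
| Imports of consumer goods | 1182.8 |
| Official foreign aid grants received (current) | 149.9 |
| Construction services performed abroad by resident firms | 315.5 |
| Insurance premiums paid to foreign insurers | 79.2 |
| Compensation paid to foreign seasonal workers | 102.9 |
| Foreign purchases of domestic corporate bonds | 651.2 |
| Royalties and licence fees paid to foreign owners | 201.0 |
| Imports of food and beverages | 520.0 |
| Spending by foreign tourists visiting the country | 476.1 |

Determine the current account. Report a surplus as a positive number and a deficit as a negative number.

Goods: -520.0 - 1182.8 + 943.3 - 734.2 = -1493.7
Services: 315.5 + 476.1 - 201.0 - 79.2 = 511.4
Primary income: -155.0 - 102.9 = -257.9
Secondary income: 149.9 - 85.1 = 64.8
Current account = (-1493.7) + 511.4 + (-257.9) + 64.8 = -1175.4
(Excluded from the current account — financial account: domestic pension funds' purchases of foreign equities 310.1, foreign purchases of domestic corporate bonds 651.2.)

-1175.4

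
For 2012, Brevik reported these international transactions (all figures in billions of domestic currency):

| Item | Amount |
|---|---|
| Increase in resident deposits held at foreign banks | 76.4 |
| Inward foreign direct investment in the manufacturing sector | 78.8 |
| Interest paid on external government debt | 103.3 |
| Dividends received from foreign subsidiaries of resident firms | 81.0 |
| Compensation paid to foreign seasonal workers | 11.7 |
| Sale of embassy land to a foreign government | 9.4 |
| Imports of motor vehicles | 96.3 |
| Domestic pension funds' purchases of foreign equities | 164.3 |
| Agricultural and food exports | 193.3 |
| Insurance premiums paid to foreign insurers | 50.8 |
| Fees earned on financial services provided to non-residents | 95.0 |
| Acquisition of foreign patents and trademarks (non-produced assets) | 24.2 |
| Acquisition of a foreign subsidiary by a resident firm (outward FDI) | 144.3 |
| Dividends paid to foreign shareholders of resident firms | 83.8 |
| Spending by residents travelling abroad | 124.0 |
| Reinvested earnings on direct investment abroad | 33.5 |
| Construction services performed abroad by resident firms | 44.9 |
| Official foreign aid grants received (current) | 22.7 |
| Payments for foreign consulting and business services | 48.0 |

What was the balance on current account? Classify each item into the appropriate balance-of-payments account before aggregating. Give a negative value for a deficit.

Goods: -96.3 + 193.3 = 97.0
Services: -48.0 + 44.9 - 124.0 + 95.0 - 50.8 = -82.9
Primary income: -83.8 - 103.3 + 33.5 - 11.7 + 81.0 = -84.3
Secondary income: 22.7
Current account = 97.0 + (-82.9) + (-84.3) + 22.7 = -47.5
(Excluded from the current account — financial account: increase in resident deposits held at foreign banks 76.4, inward foreign direct investment in the manufacturing sector 78.8, domestic pension funds' purchases of foreign equities 164.3, acquisition of a foreign subsidiary by a resident firm (outward FDI) 144.3; capital account: sale of embassy land to a foreign government 9.4, acquisition of foreign patents and trademarks (non-produced assets) 24.2.)

-47.5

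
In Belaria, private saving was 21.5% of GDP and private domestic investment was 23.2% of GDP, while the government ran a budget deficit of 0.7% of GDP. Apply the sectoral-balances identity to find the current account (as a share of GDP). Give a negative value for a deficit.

By the sectoral-balances identity, CA = (S_private - I) + (T - G).
Private balance = 21.5 - 23.2 = -1.7
Government balance (T - G) = -0.7
CA = -1.7 + (-0.7) = -2.4

-2.4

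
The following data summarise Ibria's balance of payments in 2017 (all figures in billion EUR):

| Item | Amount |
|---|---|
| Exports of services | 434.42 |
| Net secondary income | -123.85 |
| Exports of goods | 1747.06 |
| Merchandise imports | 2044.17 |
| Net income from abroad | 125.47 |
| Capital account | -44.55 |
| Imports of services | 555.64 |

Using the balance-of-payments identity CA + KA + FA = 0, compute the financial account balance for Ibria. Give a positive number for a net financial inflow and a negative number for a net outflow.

461.26

Goods balance = 1747.06 - 2044.17 = -297.11
Services balance = 434.42 - 555.64 = -121.22
Trade balance (goods + services) = -297.11 + (-121.22) = -418.33
Net primary income = 125.47
Net secondary income = -123.85
Current account = -418.33 + 125.47 + (-123.85) = -416.71
Financial account = -(-416.71 + (-44.55)) = 461.26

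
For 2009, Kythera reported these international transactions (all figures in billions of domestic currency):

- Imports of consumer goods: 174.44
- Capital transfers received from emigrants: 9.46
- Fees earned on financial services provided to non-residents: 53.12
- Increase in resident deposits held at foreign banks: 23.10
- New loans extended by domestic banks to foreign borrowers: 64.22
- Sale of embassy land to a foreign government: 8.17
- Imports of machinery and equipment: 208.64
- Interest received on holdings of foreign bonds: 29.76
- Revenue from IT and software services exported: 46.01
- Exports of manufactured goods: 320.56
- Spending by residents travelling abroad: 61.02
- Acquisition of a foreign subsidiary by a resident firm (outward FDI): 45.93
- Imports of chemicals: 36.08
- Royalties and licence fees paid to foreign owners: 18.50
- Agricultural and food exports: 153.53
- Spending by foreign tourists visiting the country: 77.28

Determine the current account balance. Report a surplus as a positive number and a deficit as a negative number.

181.58

Goods: 153.53 - 174.44 - 208.64 + 320.56 - 36.08 = 54.93
Services: 77.28 - 61.02 - 18.50 + 53.12 + 46.01 = 96.89
Primary income: 29.76
Current account = 54.93 + 96.89 + 29.76 = 181.58
(Excluded from the current account — capital account: capital transfers received from emigrants 9.46, sale of embassy land to a foreign government 8.17; financial account: increase in resident deposits held at foreign banks 23.10, new loans extended by domestic banks to foreign borrowers 64.22, acquisition of a foreign subsidiary by a resident firm (outward FDI) 45.93.)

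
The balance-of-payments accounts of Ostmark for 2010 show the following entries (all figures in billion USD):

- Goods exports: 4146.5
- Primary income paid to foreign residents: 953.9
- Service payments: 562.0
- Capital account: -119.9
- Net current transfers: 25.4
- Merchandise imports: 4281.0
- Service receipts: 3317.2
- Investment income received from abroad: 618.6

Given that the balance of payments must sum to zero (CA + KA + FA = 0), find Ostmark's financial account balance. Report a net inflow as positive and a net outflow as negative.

-2190.9

Goods balance = 4146.5 - 4281.0 = -134.5
Services balance = 3317.2 - 562.0 = 2755.2
Trade balance (goods + services) = -134.5 + 2755.2 = 2620.7
Net primary income = 618.6 - 953.9 = -335.3
Net secondary income = 25.4
Current account = 2620.7 + (-335.3) + 25.4 = 2310.8
Financial account = -(2310.8 + (-119.9)) = -2190.9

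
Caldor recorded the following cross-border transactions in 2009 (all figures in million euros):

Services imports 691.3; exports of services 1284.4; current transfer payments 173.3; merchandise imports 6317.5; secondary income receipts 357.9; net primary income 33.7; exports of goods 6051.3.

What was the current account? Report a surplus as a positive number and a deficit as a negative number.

Goods balance = 6051.3 - 6317.5 = -266.2
Services balance = 1284.4 - 691.3 = 593.1
Trade balance (goods + services) = -266.2 + 593.1 = 326.9
Net primary income = 33.7
Net secondary income = 357.9 - 173.3 = 184.6
Current account = 326.9 + 33.7 + 184.6 = 545.2

545.2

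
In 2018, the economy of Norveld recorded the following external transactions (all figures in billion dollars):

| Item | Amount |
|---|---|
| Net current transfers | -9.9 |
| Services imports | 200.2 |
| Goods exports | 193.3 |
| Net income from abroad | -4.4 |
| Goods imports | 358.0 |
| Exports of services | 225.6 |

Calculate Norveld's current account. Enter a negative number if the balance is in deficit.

-153.6

Goods balance = 193.3 - 358.0 = -164.7
Services balance = 225.6 - 200.2 = 25.4
Trade balance (goods + services) = -164.7 + 25.4 = -139.3
Net primary income = -4.4
Net secondary income = -9.9
Current account = -139.3 + (-4.4) + (-9.9) = -153.6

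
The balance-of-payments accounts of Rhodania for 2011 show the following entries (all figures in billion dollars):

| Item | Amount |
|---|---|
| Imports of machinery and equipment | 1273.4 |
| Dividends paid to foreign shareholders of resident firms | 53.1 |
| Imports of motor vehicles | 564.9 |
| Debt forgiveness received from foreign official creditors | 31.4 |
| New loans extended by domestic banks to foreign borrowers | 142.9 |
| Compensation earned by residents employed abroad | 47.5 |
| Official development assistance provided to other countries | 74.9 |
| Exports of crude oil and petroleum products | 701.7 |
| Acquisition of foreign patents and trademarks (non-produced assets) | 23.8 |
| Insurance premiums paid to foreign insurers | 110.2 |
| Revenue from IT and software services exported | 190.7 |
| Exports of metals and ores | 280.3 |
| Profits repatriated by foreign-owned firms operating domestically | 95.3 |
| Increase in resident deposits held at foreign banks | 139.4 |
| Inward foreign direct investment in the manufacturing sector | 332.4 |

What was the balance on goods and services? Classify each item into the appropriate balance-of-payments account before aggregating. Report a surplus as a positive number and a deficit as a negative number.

-775.8

Goods: -1273.4 + 280.3 + 701.7 - 564.9 = -856.3
Services: -110.2 + 190.7 = 80.5
Trade balance = -856.3 + 80.5 = -775.8
(Excluded from the trade balance — primary income: dividends paid to foreign shareholders of resident firms 53.1, compensation earned by residents employed abroad 47.5, profits repatriated by foreign-owned firms operating domestically 95.3; capital account: debt forgiveness received from foreign official creditors 31.4, acquisition of foreign patents and trademarks (non-produced assets) 23.8; financial account: new loans extended by domestic banks to foreign borrowers 142.9, increase in resident deposits held at foreign banks 139.4, inward foreign direct investment in the manufacturing sector 332.4; secondary income: official development assistance provided to other countries 74.9.)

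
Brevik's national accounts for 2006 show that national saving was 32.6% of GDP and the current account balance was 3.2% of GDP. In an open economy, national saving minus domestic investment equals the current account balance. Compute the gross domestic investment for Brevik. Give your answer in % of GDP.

29.4

I = S - CA = 32.6 - 3.2 = 29.4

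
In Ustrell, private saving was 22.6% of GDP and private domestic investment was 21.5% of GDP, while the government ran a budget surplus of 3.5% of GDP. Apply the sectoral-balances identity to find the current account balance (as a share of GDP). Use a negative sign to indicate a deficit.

4.6

By the sectoral-balances identity, CA = (S_private - I) + (T - G).
Private balance = 22.6 - 21.5 = 1.1
Government balance (T - G) = 3.5
CA = 1.1 + 3.5 = 4.6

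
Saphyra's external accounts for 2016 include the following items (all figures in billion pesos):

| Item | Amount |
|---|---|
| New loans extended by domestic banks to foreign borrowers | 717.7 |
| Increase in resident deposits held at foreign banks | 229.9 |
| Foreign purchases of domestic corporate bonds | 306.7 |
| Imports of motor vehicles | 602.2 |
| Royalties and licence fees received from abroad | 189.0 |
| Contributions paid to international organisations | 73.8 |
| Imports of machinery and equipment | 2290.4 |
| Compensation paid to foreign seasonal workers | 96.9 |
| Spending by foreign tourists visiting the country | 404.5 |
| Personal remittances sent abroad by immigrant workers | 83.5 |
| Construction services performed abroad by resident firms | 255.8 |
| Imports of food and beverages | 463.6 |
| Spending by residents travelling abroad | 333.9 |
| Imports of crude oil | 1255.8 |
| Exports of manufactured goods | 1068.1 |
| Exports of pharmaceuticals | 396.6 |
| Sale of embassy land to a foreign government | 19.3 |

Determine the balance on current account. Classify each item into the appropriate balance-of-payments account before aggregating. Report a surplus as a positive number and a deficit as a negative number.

Goods: -2290.4 - 602.2 + 396.6 - 1255.8 + 1068.1 - 463.6 = -3147.3
Services: 255.8 + 404.5 - 333.9 + 189.0 = 515.4
Primary income: -96.9
Secondary income: -73.8 - 83.5 = -157.3
Current account = (-3147.3) + 515.4 + (-96.9) + (-157.3) = -2886.1
(Excluded from the current account — financial account: new loans extended by domestic banks to foreign borrowers 717.7, increase in resident deposits held at foreign banks 229.9, foreign purchases of domestic corporate bonds 306.7; capital account: sale of embassy land to a foreign government 19.3.)

-2886.1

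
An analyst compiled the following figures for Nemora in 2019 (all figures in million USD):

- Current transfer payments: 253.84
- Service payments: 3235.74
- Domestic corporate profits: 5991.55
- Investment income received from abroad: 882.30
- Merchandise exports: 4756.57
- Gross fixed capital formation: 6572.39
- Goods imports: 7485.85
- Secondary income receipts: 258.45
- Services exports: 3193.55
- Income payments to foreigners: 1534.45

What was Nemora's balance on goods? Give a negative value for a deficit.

-2729.28

Goods balance = 4756.57 - 7485.85 = -2729.28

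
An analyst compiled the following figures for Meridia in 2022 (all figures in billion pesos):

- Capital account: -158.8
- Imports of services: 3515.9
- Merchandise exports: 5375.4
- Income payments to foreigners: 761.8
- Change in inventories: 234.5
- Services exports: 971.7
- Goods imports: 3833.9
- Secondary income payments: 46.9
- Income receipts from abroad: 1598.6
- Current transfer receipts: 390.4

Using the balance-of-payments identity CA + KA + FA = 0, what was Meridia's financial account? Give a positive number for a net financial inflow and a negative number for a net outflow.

-18.8

Goods balance = 5375.4 - 3833.9 = 1541.5
Services balance = 971.7 - 3515.9 = -2544.2
Trade balance (goods + services) = 1541.5 + (-2544.2) = -1002.7
Net primary income = 1598.6 - 761.8 = 836.8
Net secondary income = 390.4 - 46.9 = 343.5
Current account = -1002.7 + 836.8 + 343.5 = 177.6
Financial account = -(177.6 + (-158.8)) = -18.8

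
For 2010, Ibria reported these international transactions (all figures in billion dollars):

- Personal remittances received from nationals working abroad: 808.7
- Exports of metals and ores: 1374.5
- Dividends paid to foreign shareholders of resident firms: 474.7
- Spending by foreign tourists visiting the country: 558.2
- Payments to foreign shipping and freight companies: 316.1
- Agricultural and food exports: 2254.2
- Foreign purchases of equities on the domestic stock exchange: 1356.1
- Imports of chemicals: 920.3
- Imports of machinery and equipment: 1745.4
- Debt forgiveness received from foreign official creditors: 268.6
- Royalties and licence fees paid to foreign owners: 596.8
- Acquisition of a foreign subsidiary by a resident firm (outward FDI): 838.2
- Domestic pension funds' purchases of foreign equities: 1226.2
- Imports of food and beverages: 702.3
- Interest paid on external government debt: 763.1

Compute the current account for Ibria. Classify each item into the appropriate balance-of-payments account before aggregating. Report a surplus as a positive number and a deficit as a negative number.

-523.1

Goods: -920.3 + 1374.5 - 702.3 - 1745.4 + 2254.2 = 260.7
Services: -316.1 - 596.8 + 558.2 = -354.7
Primary income: -763.1 - 474.7 = -1237.8
Secondary income: 808.7
Current account = 260.7 + (-354.7) + (-1237.8) + 808.7 = -523.1
(Excluded from the current account — financial account: foreign purchases of equities on the domestic stock exchange 1356.1, acquisition of a foreign subsidiary by a resident firm (outward FDI) 838.2, domestic pension funds' purchases of foreign equities 1226.2; capital account: debt forgiveness received from foreign official creditors 268.6.)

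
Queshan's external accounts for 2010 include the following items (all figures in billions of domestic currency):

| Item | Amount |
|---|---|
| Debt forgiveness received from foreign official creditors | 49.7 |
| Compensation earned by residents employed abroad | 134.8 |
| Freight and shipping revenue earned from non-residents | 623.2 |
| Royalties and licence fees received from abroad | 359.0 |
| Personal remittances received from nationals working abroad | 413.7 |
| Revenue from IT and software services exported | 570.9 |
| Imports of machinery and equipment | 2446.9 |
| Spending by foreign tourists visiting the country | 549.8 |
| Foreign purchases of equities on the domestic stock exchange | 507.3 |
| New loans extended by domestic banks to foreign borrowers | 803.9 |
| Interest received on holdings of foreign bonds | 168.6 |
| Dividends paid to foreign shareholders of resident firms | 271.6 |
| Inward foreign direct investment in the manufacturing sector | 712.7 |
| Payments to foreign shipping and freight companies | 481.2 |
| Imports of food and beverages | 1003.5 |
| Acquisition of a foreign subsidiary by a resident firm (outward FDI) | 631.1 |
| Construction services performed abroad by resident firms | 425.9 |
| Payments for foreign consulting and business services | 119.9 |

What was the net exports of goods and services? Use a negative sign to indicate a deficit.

-1522.7

Goods: -1003.5 - 2446.9 = -3450.4
Services: 623.2 + 425.9 + 570.9 + 549.8 - 481.2 - 119.9 + 359.0 = 1927.7
Trade balance = -3450.4 + 1927.7 = -1522.7
(Excluded from the trade balance — capital account: debt forgiveness received from foreign official creditors 49.7; primary income: compensation earned by residents employed abroad 134.8, interest received on holdings of foreign bonds 168.6, dividends paid to foreign shareholders of resident firms 271.6; secondary income: personal remittances received from nationals working abroad 413.7; financial account: foreign purchases of equities on the domestic stock exchange 507.3, new loans extended by domestic banks to foreign borrowers 803.9, inward foreign direct investment in the manufacturing sector 712.7, acquisition of a foreign subsidiary by a resident firm (outward FDI) 631.1.)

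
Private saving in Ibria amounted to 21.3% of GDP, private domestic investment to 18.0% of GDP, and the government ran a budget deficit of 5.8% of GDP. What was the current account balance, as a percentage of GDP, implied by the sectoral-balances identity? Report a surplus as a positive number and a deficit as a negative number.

By the sectoral-balances identity, CA = (S_private - I) + (T - G).
Private balance = 21.3 - 18.0 = 3.3
Government balance (T - G) = -5.8
CA = 3.3 + (-5.8) = -2.5

-2.5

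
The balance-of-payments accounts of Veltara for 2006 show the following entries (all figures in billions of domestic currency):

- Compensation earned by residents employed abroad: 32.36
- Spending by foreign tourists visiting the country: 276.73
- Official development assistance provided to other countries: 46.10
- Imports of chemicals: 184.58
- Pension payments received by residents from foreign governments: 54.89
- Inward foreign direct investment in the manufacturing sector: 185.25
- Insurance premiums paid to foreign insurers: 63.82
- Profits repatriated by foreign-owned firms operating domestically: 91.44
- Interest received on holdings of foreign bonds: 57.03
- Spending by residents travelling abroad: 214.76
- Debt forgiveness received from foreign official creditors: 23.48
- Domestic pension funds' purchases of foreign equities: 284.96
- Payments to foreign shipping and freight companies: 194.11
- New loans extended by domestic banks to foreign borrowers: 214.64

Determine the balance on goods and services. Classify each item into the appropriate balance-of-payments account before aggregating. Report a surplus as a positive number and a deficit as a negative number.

-380.54

Goods: -184.58
Services: -63.82 - 194.11 + 276.73 - 214.76 = -195.96
Trade balance = -184.58 + (-195.96) = -380.54
(Excluded from the trade balance — primary income: compensation earned by residents employed abroad 32.36, profits repatriated by foreign-owned firms operating domestically 91.44, interest received on holdings of foreign bonds 57.03; secondary income: official development assistance provided to other countries 46.10, pension payments received by residents from foreign governments 54.89; financial account: inward foreign direct investment in the manufacturing sector 185.25, domestic pension funds' purchases of foreign equities 284.96, new loans extended by domestic banks to foreign borrowers 214.64; capital account: debt forgiveness received from foreign official creditors 23.48.)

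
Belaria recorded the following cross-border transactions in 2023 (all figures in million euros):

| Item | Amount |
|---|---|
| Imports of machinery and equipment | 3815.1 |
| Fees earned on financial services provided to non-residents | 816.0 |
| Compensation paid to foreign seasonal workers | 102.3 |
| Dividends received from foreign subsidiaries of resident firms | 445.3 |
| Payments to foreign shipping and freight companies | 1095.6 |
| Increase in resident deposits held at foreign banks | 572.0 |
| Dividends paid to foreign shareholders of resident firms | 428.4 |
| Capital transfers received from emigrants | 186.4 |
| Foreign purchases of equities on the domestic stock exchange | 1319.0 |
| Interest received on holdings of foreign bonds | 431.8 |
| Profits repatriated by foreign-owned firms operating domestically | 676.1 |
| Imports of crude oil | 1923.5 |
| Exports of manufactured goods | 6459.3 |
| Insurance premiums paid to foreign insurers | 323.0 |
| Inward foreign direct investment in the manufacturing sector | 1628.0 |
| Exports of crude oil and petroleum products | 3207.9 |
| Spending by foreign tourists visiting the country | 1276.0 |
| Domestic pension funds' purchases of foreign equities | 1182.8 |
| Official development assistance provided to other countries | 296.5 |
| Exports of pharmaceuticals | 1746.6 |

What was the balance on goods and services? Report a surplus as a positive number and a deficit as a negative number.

Goods: -1923.5 + 3207.9 + 1746.6 + 6459.3 - 3815.1 = 5675.2
Services: -323.0 - 1095.6 + 816.0 + 1276.0 = 673.4
Trade balance = 5675.2 + 673.4 = 6348.6
(Excluded from the trade balance — primary income: compensation paid to foreign seasonal workers 102.3, dividends received from foreign subsidiaries of resident firms 445.3, dividends paid to foreign shareholders of resident firms 428.4, interest received on holdings of foreign bonds 431.8, profits repatriated by foreign-owned firms operating domestically 676.1; financial account: increase in resident deposits held at foreign banks 572.0, foreign purchases of equities on the domestic stock exchange 1319.0, inward foreign direct investment in the manufacturing sector 1628.0, domestic pension funds' purchases of foreign equities 1182.8; capital account: capital transfers received from emigrants 186.4; secondary income: official development assistance provided to other countries 296.5.)

6348.6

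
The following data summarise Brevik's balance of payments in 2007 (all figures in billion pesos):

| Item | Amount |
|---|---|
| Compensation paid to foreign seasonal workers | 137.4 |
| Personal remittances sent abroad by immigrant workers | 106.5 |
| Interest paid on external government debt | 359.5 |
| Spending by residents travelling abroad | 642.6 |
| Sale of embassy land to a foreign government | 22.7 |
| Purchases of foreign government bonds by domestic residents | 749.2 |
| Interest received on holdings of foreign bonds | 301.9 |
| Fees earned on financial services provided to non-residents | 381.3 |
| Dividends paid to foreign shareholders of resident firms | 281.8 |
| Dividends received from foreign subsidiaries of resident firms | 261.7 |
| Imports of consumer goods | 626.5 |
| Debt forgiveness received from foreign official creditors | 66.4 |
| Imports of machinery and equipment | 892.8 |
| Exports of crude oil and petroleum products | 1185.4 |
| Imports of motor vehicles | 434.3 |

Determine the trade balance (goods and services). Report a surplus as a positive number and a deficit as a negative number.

-1029.5

Goods: 1185.4 - 892.8 - 626.5 - 434.3 = -768.2
Services: 381.3 - 642.6 = -261.3
Trade balance = -768.2 + (-261.3) = -1029.5
(Excluded from the trade balance — primary income: compensation paid to foreign seasonal workers 137.4, interest paid on external government debt 359.5, interest received on holdings of foreign bonds 301.9, dividends paid to foreign shareholders of resident firms 281.8, dividends received from foreign subsidiaries of resident firms 261.7; secondary income: personal remittances sent abroad by immigrant workers 106.5; capital account: sale of embassy land to a foreign government 22.7, debt forgiveness received from foreign official creditors 66.4; financial account: purchases of foreign government bonds by domestic residents 749.2.)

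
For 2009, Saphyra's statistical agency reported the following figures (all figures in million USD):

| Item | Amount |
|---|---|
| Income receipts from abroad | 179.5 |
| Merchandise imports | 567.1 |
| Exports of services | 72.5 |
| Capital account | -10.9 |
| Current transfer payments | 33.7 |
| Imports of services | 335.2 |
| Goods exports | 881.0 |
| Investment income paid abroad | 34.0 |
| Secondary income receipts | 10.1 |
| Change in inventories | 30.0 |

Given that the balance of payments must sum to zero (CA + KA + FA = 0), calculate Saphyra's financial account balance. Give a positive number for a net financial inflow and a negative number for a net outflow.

Goods balance = 881.0 - 567.1 = 313.9
Services balance = 72.5 - 335.2 = -262.7
Trade balance (goods + services) = 313.9 + (-262.7) = 51.2
Net primary income = 179.5 - 34.0 = 145.5
Net secondary income = 10.1 - 33.7 = -23.6
Current account = 51.2 + 145.5 + (-23.6) = 173.1
Financial account = -(173.1 + (-10.9)) = -162.2

-162.2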